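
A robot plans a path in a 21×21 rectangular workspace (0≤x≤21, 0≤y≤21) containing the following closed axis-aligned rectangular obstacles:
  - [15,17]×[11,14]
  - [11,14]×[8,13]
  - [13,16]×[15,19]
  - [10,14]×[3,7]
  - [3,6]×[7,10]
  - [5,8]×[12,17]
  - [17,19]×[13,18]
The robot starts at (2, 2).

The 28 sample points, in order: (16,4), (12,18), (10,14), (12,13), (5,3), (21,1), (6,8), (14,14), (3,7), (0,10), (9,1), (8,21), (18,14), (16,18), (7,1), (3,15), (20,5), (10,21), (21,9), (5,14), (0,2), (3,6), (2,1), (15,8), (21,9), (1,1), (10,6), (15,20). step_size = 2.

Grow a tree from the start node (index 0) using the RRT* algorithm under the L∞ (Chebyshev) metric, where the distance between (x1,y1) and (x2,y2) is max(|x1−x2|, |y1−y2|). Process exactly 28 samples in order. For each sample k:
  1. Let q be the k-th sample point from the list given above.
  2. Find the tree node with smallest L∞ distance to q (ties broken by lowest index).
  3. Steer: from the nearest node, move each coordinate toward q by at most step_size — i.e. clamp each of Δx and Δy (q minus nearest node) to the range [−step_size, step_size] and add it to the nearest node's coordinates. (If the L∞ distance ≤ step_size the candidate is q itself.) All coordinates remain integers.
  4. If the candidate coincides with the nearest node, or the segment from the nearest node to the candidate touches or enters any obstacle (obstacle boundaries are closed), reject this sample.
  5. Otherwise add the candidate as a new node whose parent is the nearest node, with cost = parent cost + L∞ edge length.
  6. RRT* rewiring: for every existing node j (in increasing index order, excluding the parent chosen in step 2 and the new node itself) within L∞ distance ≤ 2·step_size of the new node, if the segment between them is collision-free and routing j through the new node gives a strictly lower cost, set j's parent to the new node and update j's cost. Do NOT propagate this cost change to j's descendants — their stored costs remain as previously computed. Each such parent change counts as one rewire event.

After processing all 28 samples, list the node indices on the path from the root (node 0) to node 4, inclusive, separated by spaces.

1. q=(16,4) nearest=0 d=14 new=(4,4) → add node 1 parent=0 cost=2
2. q=(12,18) nearest=1 d=14 new=(6,6) → add node 2 parent=1 cost=4
3. q=(10,14) nearest=2 d=8 new=(8,8) → add node 3 parent=2 cost=6
4. q=(12,13) nearest=3 d=5 new=(10,10) → add node 4 parent=3 cost=8
5. q=(5,3) nearest=1 d=1 new=(5,3) → add node 5 parent=1 cost=3
6. q=(21,1) nearest=4 d=11 new=(12,8) → blocked by [11,14]×[8,13], reject
7. q=(6,8) nearest=2 d=2 new=(6,8) → blocked by [3,6]×[7,10], reject
8. q=(14,14) nearest=4 d=4 new=(12,12) → blocked by [11,14]×[8,13], reject
9. q=(3,7) nearest=1 d=3 new=(3,6) → add node 6 parent=1 cost=4
10. q=(0,10) nearest=6 d=4 new=(1,8) → add node 7 parent=6 cost=6
11. q=(9,1) nearest=5 d=4 new=(7,1) → add node 8 parent=5 cost=5
12. q=(8,21) nearest=4 d=11 new=(8,12) → blocked by [5,8]×[12,17], reject
13. q=(18,14) nearest=4 d=8 new=(12,12) → blocked by [11,14]×[8,13], reject
14. q=(16,18) nearest=4 d=8 new=(12,12) → blocked by [11,14]×[8,13], reject
15. q=(7,1) nearest=8 d=0 → coincident, reject
16. q=(3,15) nearest=3 d=7 new=(6,10) → blocked by [3,6]×[7,10], reject
17. q=(20,5) nearest=4 d=10 new=(12,8) → blocked by [11,14]×[8,13], reject
18. q=(10,21) nearest=4 d=11 new=(10,12) → add node 9 parent=4 cost=10
19. q=(21,9) nearest=4 d=11 new=(12,9) → blocked by [11,14]×[8,13], reject
20. q=(5,14) nearest=4 d=5 new=(8,12) → blocked by [5,8]×[12,17], reject
21. q=(0,2) nearest=0 d=2 new=(0,2) → add node 10 parent=0 cost=2
22. q=(3,6) nearest=6 d=0 → coincident, reject
23. q=(2,1) nearest=0 d=1 new=(2,1) → add node 11 parent=0 cost=1
24. q=(15,8) nearest=4 d=5 new=(12,8) → blocked by [11,14]×[8,13], reject
25. q=(21,9) nearest=4 d=11 new=(12,9) → blocked by [11,14]×[8,13], reject
26. q=(1,1) nearest=0 d=1 new=(1,1) → add node 12 parent=0 cost=1
27. q=(10,6) nearest=3 d=2 new=(10,6) → blocked by [10,14]×[3,7], reject
28. q=(15,20) nearest=9 d=8 new=(12,14) → blocked by [11,14]×[8,13], reject

Path: 0 1 2 3 4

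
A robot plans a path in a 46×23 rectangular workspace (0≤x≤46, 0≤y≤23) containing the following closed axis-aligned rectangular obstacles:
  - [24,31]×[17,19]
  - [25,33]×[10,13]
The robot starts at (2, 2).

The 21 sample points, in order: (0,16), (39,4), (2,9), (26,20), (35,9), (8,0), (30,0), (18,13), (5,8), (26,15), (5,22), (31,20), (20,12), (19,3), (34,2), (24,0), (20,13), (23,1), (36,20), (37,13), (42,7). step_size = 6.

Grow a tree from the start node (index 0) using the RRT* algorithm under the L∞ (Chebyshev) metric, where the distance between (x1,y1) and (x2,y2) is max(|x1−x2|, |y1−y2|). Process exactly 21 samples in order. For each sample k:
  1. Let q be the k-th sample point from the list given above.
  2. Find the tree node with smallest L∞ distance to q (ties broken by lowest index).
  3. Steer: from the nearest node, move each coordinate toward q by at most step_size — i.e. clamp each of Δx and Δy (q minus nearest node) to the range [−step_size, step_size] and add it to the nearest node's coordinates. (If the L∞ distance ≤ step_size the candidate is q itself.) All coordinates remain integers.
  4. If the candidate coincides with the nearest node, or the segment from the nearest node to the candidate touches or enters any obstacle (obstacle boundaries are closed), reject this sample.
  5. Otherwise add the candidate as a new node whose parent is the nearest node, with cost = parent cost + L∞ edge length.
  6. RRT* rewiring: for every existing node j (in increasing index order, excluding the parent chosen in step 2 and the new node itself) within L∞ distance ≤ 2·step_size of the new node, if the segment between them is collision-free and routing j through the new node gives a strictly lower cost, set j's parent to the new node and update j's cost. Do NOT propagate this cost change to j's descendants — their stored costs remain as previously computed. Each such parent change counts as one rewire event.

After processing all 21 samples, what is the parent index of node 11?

Parent of node 11: 4

1. q=(0,16) nearest=0 d=14 new=(0,8) → add node 1 parent=0 cost=6
2. q=(39,4) nearest=0 d=37 new=(8,4) → add node 2 parent=0 cost=6
3. q=(2,9) nearest=1 d=2 new=(2,9) → add node 3 parent=1 cost=8
4. q=(26,20) nearest=2 d=18 new=(14,10) → add node 4 parent=2 cost=12
5. q=(35,9) nearest=4 d=21 new=(20,9) → add node 5 parent=4 cost=18
6. q=(8,0) nearest=2 d=4 new=(8,0) → add node 6 parent=2 cost=10
7. q=(30,0) nearest=5 d=10 new=(26,3) → add node 7 parent=5 cost=24
8. q=(18,13) nearest=4 d=4 new=(18,13) → add node 8 parent=4 cost=16
9. q=(5,8) nearest=3 d=3 new=(5,8) → add node 9 parent=3 cost=11
10. q=(26,15) nearest=5 d=6 new=(26,15) → add node 10 parent=5 cost=24
11. q=(5,22) nearest=4 d=12 new=(8,16) → add node 11 parent=4 cost=18
12. q=(31,20) nearest=10 d=5 new=(31,20) → blocked by [24,31]×[17,19], reject
13. q=(20,12) nearest=8 d=2 new=(20,12) → add node 12 parent=8 cost=18
14. q=(19,3) nearest=5 d=6 new=(19,3) → add node 13 parent=5 cost=24
15. q=(34,2) nearest=7 d=8 new=(32,2) → add node 14 parent=7 cost=30
16. q=(24,0) nearest=7 d=3 new=(24,0) → add node 15 parent=7 cost=27
17. q=(20,13) nearest=12 d=1 new=(20,13) → add node 16 parent=12 cost=19
18. q=(23,1) nearest=15 d=1 new=(23,1) → add node 17 parent=15 cost=28
19. q=(36,20) nearest=10 d=10 new=(32,20) → blocked by [24,31]×[17,19], reject
20. q=(37,13) nearest=7 d=11 new=(32,9) → add node 18 parent=7 cost=30
21. q=(42,7) nearest=14 d=10 new=(38,7) → add node 19 parent=14 cost=36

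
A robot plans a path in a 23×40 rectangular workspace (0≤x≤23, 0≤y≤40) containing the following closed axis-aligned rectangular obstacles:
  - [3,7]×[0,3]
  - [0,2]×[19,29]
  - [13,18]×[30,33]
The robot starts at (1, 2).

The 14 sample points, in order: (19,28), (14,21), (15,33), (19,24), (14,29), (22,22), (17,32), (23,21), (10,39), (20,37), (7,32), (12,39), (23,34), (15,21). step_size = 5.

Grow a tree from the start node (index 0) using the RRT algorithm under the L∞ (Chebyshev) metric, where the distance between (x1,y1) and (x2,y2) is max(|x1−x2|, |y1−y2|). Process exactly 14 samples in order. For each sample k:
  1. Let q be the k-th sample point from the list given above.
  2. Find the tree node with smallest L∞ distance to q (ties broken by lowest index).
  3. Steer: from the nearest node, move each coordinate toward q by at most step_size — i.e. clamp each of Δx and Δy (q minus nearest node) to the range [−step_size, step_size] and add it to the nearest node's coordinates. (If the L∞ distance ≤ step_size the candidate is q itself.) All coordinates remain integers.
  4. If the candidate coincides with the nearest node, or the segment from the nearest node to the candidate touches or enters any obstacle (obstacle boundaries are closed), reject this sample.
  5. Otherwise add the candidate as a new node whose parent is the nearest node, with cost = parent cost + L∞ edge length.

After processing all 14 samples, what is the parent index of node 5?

1. q=(19,28) nearest=0 d=26 new=(6,7) → add node 1 parent=0 cost=5
2. q=(14,21) nearest=1 d=14 new=(11,12) → add node 2 parent=1 cost=10
3. q=(15,33) nearest=2 d=21 new=(15,17) → add node 3 parent=2 cost=15
4. q=(19,24) nearest=3 d=7 new=(19,22) → add node 4 parent=3 cost=20
5. q=(14,29) nearest=4 d=7 new=(14,27) → add node 5 parent=4 cost=25
6. q=(22,22) nearest=4 d=3 new=(22,22) → add node 6 parent=4 cost=23
7. q=(17,32) nearest=5 d=5 new=(17,32) → blocked by [13,18]×[30,33], reject
8. q=(23,21) nearest=6 d=1 new=(23,21) → add node 7 parent=6 cost=24
9. q=(10,39) nearest=5 d=12 new=(10,32) → add node 8 parent=5 cost=30
10. q=(20,37) nearest=5 d=10 new=(19,32) → blocked by [13,18]×[30,33], reject
11. q=(7,32) nearest=8 d=3 new=(7,32) → add node 9 parent=8 cost=33
12. q=(12,39) nearest=8 d=7 new=(12,37) → add node 10 parent=8 cost=35
13. q=(23,34) nearest=5 d=9 new=(19,32) → blocked by [13,18]×[30,33], reject
14. q=(15,21) nearest=3 d=4 new=(15,21) → add node 11 parent=3 cost=19

Parent of node 5: 4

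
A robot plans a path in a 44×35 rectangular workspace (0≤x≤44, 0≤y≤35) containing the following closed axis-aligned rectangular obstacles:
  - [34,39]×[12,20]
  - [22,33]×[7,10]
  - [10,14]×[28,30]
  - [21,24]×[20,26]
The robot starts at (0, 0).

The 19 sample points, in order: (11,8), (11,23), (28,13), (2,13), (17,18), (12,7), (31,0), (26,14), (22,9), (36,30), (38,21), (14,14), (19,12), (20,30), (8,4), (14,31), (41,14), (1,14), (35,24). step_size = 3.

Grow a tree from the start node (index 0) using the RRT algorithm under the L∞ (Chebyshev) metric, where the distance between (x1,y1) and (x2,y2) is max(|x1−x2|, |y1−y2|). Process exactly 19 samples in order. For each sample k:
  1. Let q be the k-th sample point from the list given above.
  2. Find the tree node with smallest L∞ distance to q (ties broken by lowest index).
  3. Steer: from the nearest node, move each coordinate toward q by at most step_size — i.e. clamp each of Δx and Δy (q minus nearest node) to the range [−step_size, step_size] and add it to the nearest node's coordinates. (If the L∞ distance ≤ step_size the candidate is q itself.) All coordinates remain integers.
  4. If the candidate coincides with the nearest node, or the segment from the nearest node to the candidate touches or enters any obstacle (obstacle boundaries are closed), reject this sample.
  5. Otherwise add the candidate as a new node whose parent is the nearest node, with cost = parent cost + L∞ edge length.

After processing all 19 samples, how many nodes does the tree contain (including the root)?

Node count: 18

1. q=(11,8) nearest=0 d=11 new=(3,3) → add node 1 parent=0 cost=3
2. q=(11,23) nearest=1 d=20 new=(6,6) → add node 2 parent=1 cost=6
3. q=(28,13) nearest=2 d=22 new=(9,9) → add node 3 parent=2 cost=9
4. q=(2,13) nearest=2 d=7 new=(3,9) → add node 4 parent=2 cost=9
5. q=(17,18) nearest=3 d=9 new=(12,12) → add node 5 parent=3 cost=12
6. q=(12,7) nearest=3 d=3 new=(12,7) → add node 6 parent=3 cost=12
7. q=(31,0) nearest=5 d=19 new=(15,9) → add node 7 parent=5 cost=15
8. q=(26,14) nearest=7 d=11 new=(18,12) → add node 8 parent=7 cost=18
9. q=(22,9) nearest=8 d=4 new=(21,9) → add node 9 parent=8 cost=21
10. q=(36,30) nearest=8 d=18 new=(21,15) → add node 10 parent=8 cost=21
11. q=(38,21) nearest=9 d=17 new=(24,12) → blocked by [22,33]×[7,10], reject
12. q=(14,14) nearest=5 d=2 new=(14,14) → add node 11 parent=5 cost=14
13. q=(19,12) nearest=8 d=1 new=(19,12) → add node 12 parent=8 cost=19
14. q=(20,30) nearest=10 d=15 new=(20,18) → add node 13 parent=10 cost=24
15. q=(8,4) nearest=2 d=2 new=(8,4) → add node 14 parent=2 cost=8
16. q=(14,31) nearest=13 d=13 new=(17,21) → add node 15 parent=13 cost=27
17. q=(41,14) nearest=9 d=20 new=(24,12) → blocked by [22,33]×[7,10], reject
18. q=(1,14) nearest=4 d=5 new=(1,12) → add node 16 parent=4 cost=12
19. q=(35,24) nearest=10 d=14 new=(24,18) → add node 17 parent=10 cost=24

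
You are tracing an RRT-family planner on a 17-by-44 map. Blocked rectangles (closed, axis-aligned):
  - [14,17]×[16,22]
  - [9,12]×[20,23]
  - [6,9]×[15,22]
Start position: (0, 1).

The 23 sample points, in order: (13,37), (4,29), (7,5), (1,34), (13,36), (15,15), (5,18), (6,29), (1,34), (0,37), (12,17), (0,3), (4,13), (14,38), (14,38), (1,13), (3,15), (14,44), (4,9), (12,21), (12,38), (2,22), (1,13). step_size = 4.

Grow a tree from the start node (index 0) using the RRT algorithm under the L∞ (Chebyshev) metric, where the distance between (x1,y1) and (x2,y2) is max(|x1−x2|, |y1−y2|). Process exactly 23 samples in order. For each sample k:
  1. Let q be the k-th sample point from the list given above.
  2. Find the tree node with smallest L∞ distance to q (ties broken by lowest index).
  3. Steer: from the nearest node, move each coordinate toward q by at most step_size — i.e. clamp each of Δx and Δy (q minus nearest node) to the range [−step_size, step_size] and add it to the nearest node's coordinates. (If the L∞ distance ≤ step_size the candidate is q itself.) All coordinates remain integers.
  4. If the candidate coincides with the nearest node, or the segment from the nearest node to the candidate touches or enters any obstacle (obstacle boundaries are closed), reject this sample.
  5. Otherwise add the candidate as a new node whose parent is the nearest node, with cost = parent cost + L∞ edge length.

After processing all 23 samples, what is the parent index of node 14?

1. q=(13,37) nearest=0 d=36 new=(4,5) → add node 1 parent=0 cost=4
2. q=(4,29) nearest=1 d=24 new=(4,9) → add node 2 parent=1 cost=8
3. q=(7,5) nearest=1 d=3 new=(7,5) → add node 3 parent=1 cost=7
4. q=(1,34) nearest=2 d=25 new=(1,13) → add node 4 parent=2 cost=12
5. q=(13,36) nearest=4 d=23 new=(5,17) → add node 5 parent=4 cost=16
6. q=(15,15) nearest=3 d=10 new=(11,9) → add node 6 parent=3 cost=11
7. q=(5,18) nearest=5 d=1 new=(5,18) → add node 7 parent=5 cost=17
8. q=(6,29) nearest=7 d=11 new=(6,22) → blocked by [6,9]×[15,22], reject
9. q=(1,34) nearest=7 d=16 new=(1,22) → add node 8 parent=7 cost=21
10. q=(0,37) nearest=8 d=15 new=(0,26) → add node 9 parent=8 cost=25
11. q=(12,17) nearest=5 d=7 new=(9,17) → blocked by [6,9]×[15,22], reject
12. q=(0,3) nearest=0 d=2 new=(0,3) → add node 10 parent=0 cost=2
13. q=(4,13) nearest=4 d=3 new=(4,13) → add node 11 parent=4 cost=15
14. q=(14,38) nearest=9 d=14 new=(4,30) → add node 12 parent=9 cost=29
15. q=(14,38) nearest=12 d=10 new=(8,34) → add node 13 parent=12 cost=33
16. q=(1,13) nearest=4 d=0 → coincident, reject
17. q=(3,15) nearest=4 d=2 new=(3,15) → add node 14 parent=4 cost=14
18. q=(14,44) nearest=13 d=10 new=(12,38) → add node 15 parent=13 cost=37
19. q=(4,9) nearest=2 d=0 → coincident, reject
20. q=(12,21) nearest=5 d=7 new=(9,21) → blocked by [9,12]×[20,23], reject
21. q=(12,38) nearest=15 d=0 → coincident, reject
22. q=(2,22) nearest=8 d=1 new=(2,22) → add node 16 parent=8 cost=22
23. q=(1,13) nearest=4 d=0 → coincident, reject

Parent of node 14: 4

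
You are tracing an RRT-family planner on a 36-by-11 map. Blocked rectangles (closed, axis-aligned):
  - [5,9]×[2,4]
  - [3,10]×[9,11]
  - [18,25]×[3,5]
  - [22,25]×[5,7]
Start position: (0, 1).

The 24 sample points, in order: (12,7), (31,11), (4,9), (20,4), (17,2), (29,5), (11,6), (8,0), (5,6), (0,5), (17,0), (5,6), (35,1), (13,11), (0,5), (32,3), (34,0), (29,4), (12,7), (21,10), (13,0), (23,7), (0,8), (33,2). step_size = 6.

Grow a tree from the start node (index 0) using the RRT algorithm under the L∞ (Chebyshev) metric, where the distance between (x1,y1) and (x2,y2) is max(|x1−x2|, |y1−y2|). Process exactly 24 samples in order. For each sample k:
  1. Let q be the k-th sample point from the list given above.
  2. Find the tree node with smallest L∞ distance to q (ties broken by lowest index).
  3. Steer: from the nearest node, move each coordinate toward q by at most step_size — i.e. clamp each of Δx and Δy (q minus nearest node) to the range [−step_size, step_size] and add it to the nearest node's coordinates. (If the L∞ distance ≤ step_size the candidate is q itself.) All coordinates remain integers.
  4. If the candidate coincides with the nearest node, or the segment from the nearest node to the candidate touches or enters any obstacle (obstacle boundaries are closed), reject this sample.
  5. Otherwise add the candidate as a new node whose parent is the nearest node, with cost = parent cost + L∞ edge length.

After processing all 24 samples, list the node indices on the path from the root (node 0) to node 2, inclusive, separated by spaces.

1. q=(12,7) nearest=0 d=12 new=(6,7) → add node 1 parent=0 cost=6
2. q=(31,11) nearest=1 d=25 new=(12,11) → blocked by [3,10]×[9,11], reject
3. q=(4,9) nearest=1 d=2 new=(4,9) → blocked by [3,10]×[9,11], reject
4. q=(20,4) nearest=1 d=14 new=(12,4) → add node 2 parent=1 cost=12
5. q=(17,2) nearest=2 d=5 new=(17,2) → add node 3 parent=2 cost=17
6. q=(29,5) nearest=3 d=12 new=(23,5) → blocked by [18,25]×[3,5], reject
7. q=(11,6) nearest=2 d=2 new=(11,6) → add node 4 parent=2 cost=14
8. q=(8,0) nearest=2 d=4 new=(8,0) → add node 5 parent=2 cost=16
9. q=(5,6) nearest=1 d=1 new=(5,6) → add node 6 parent=1 cost=7
10. q=(0,5) nearest=0 d=4 new=(0,5) → add node 7 parent=0 cost=4
11. q=(17,0) nearest=3 d=2 new=(17,0) → add node 8 parent=3 cost=19
12. q=(5,6) nearest=6 d=0 → coincident, reject
13. q=(35,1) nearest=3 d=18 new=(23,1) → add node 9 parent=3 cost=23
14. q=(13,11) nearest=4 d=5 new=(13,11) → add node 10 parent=4 cost=19
15. q=(0,5) nearest=7 d=0 → coincident, reject
16. q=(32,3) nearest=9 d=9 new=(29,3) → add node 11 parent=9 cost=29
17. q=(34,0) nearest=11 d=5 new=(34,0) → add node 12 parent=11 cost=34
18. q=(29,4) nearest=11 d=1 new=(29,4) → add node 13 parent=11 cost=30
19. q=(12,7) nearest=4 d=1 new=(12,7) → add node 14 parent=4 cost=15
20. q=(21,10) nearest=3 d=8 new=(21,8) → blocked by [18,25]×[3,5], reject
21. q=(13,0) nearest=2 d=4 new=(13,0) → add node 15 parent=2 cost=16
22. q=(23,7) nearest=3 d=6 new=(23,7) → blocked by [18,25]×[3,5], reject
23. q=(0,8) nearest=7 d=3 new=(0,8) → add node 16 parent=7 cost=7
24. q=(33,2) nearest=12 d=2 new=(33,2) → add node 17 parent=12 cost=36

Path: 0 1 2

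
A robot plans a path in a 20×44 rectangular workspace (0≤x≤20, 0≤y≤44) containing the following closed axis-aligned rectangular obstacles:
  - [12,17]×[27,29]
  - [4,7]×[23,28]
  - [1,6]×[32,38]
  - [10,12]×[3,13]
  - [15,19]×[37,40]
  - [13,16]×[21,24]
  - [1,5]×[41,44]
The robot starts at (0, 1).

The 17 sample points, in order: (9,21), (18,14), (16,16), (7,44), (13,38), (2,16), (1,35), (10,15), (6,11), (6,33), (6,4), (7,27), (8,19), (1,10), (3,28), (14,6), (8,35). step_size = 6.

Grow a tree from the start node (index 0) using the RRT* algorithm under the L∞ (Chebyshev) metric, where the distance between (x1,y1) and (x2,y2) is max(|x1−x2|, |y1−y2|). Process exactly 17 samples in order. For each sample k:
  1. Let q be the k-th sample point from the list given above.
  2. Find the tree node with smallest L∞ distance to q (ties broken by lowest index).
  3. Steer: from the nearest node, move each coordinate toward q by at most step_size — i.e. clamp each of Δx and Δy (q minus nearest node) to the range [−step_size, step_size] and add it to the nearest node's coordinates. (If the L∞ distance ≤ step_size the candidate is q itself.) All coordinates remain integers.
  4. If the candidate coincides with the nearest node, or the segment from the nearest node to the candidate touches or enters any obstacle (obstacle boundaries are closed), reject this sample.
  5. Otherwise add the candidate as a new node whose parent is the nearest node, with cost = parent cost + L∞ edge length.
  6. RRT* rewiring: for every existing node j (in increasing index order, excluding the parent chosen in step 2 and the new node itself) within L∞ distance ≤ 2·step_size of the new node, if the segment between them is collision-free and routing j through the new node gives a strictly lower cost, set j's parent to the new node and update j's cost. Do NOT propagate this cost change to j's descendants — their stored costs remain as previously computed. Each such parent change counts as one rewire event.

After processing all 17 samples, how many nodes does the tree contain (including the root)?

Node count: 11

1. q=(9,21) nearest=0 d=20 new=(6,7) → add node 1 parent=0 cost=6
2. q=(18,14) nearest=1 d=12 new=(12,13) → blocked by [10,12]×[3,13], reject
3. q=(16,16) nearest=1 d=10 new=(12,13) → blocked by [10,12]×[3,13], reject
4. q=(7,44) nearest=1 d=37 new=(7,13) → add node 2 parent=1 cost=12
5. q=(13,38) nearest=2 d=25 new=(13,19) → add node 3 parent=2 cost=18
6. q=(2,16) nearest=2 d=5 new=(2,16) → add node 4 parent=2 cost=17
7. q=(1,35) nearest=3 d=16 new=(7,25) → blocked by [4,7]×[23,28], reject
8. q=(10,15) nearest=2 d=3 new=(10,15) → add node 5 parent=2 cost=15
9. q=(6,11) nearest=2 d=2 new=(6,11) → add node 6 parent=2 cost=14
10. q=(6,33) nearest=3 d=14 new=(7,25) → blocked by [4,7]×[23,28], reject
11. q=(6,4) nearest=1 d=3 new=(6,4) → add node 7 parent=1 cost=9
12. q=(7,27) nearest=3 d=8 new=(7,25) → blocked by [4,7]×[23,28], reject
13. q=(8,19) nearest=5 d=4 new=(8,19) → add node 8 parent=5 cost=19
14. q=(1,10) nearest=1 d=5 new=(1,10) → add node 9 parent=1 cost=11
15. q=(3,28) nearest=8 d=9 new=(3,25) → blocked by [4,7]×[23,28], reject
16. q=(14,6) nearest=2 d=7 new=(13,7) → blocked by [10,12]×[3,13], reject
17. q=(8,35) nearest=3 d=16 new=(8,25) → add node 10 parent=3 cost=24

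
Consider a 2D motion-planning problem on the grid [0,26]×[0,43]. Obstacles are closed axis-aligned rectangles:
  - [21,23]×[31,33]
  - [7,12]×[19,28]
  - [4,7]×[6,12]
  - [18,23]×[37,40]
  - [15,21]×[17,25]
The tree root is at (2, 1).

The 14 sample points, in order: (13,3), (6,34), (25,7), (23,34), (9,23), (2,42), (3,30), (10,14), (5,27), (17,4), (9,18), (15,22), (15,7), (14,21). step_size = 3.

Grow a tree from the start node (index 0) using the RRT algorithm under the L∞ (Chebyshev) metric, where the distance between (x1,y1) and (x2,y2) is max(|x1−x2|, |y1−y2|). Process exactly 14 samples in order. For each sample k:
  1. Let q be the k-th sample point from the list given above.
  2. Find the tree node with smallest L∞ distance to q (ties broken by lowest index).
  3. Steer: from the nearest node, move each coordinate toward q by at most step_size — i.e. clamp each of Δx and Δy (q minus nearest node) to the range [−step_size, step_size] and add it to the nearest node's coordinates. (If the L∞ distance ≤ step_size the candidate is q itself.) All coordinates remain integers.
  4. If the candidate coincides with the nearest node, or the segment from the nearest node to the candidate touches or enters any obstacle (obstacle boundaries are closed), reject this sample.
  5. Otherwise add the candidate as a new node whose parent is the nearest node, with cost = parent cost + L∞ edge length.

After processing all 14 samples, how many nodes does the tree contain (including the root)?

Node count: 12

1. q=(13,3) nearest=0 d=11 new=(5,3) → add node 1 parent=0 cost=3
2. q=(6,34) nearest=1 d=31 new=(6,6) → blocked by [4,7]×[6,12], reject
3. q=(25,7) nearest=1 d=20 new=(8,6) → add node 2 parent=1 cost=6
4. q=(23,34) nearest=2 d=28 new=(11,9) → add node 3 parent=2 cost=9
5. q=(9,23) nearest=3 d=14 new=(9,12) → add node 4 parent=3 cost=12
6. q=(2,42) nearest=4 d=30 new=(6,15) → add node 5 parent=4 cost=15
7. q=(3,30) nearest=5 d=15 new=(3,18) → add node 6 parent=5 cost=18
8. q=(10,14) nearest=4 d=2 new=(10,14) → add node 7 parent=4 cost=14
9. q=(5,27) nearest=6 d=9 new=(5,21) → add node 8 parent=6 cost=21
10. q=(17,4) nearest=3 d=6 new=(14,6) → add node 9 parent=3 cost=12
11. q=(9,18) nearest=5 d=3 new=(9,18) → add node 10 parent=5 cost=18
12. q=(15,22) nearest=10 d=6 new=(12,21) → blocked by [7,12]×[19,28], reject
13. q=(15,7) nearest=9 d=1 new=(15,7) → add node 11 parent=9 cost=13
14. q=(14,21) nearest=10 d=5 new=(12,21) → blocked by [7,12]×[19,28], reject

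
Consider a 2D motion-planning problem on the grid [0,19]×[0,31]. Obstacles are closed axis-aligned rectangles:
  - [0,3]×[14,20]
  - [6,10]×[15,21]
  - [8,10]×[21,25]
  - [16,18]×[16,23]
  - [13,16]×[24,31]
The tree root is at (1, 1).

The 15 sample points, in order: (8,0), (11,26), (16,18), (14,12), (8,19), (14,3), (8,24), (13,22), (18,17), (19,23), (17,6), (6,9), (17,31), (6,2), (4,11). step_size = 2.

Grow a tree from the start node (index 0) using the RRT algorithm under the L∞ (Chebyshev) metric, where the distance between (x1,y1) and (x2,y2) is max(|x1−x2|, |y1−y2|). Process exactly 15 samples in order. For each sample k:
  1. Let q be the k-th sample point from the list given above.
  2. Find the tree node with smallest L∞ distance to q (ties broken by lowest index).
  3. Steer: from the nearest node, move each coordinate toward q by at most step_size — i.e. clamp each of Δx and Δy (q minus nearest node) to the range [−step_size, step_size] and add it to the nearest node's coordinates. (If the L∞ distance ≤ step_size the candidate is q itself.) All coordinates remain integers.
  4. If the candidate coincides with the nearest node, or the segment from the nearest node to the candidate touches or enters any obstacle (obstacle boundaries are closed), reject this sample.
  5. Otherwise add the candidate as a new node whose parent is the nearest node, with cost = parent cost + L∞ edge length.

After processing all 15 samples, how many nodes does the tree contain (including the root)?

Node count: 15

1. q=(8,0) nearest=0 d=7 new=(3,0) → add node 1 parent=0 cost=2
2. q=(11,26) nearest=0 d=25 new=(3,3) → add node 2 parent=0 cost=2
3. q=(16,18) nearest=2 d=15 new=(5,5) → add node 3 parent=2 cost=4
4. q=(14,12) nearest=3 d=9 new=(7,7) → add node 4 parent=3 cost=6
5. q=(8,19) nearest=4 d=12 new=(8,9) → add node 5 parent=4 cost=8
6. q=(14,3) nearest=5 d=6 new=(10,7) → add node 6 parent=5 cost=10
7. q=(8,24) nearest=5 d=15 new=(8,11) → add node 7 parent=5 cost=10
8. q=(13,22) nearest=7 d=11 new=(10,13) → add node 8 parent=7 cost=12
9. q=(18,17) nearest=8 d=8 new=(12,15) → add node 9 parent=8 cost=14
10. q=(19,23) nearest=9 d=8 new=(14,17) → add node 10 parent=9 cost=16
11. q=(17,6) nearest=6 d=7 new=(12,6) → add node 11 parent=6 cost=12
12. q=(6,9) nearest=4 d=2 new=(6,9) → add node 12 parent=4 cost=8
13. q=(17,31) nearest=10 d=14 new=(16,19) → blocked by [16,18]×[16,23], reject
14. q=(6,2) nearest=1 d=3 new=(5,2) → add node 13 parent=1 cost=4
15. q=(4,11) nearest=12 d=2 new=(4,11) → add node 14 parent=12 cost=10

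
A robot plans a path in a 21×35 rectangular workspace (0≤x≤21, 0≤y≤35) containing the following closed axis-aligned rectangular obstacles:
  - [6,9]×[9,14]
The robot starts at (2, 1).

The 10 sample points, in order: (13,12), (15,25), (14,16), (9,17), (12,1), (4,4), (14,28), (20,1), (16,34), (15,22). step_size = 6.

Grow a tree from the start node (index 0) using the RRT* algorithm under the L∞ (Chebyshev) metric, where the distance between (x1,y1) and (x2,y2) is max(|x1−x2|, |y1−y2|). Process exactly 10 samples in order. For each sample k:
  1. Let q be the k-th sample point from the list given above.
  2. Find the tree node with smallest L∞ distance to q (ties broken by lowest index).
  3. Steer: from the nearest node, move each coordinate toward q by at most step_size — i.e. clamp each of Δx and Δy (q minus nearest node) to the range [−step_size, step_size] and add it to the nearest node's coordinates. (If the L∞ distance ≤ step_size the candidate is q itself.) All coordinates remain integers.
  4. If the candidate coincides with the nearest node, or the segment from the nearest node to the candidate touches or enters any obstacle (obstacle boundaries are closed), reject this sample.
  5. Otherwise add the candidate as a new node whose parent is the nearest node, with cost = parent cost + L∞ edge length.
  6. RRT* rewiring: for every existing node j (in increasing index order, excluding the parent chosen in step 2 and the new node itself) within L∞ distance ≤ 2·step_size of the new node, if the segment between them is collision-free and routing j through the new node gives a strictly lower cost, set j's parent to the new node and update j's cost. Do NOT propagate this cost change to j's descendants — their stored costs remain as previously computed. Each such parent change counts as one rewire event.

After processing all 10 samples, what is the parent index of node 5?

Parent of node 5: 6

1. q=(13,12) nearest=0 d=11 new=(8,7) → add node 1 parent=0 cost=6
2. q=(15,25) nearest=1 d=18 new=(14,13) → add node 2 parent=1 cost=12
3. q=(14,16) nearest=2 d=3 new=(14,16) → add node 3 parent=2 cost=15
4. q=(9,17) nearest=2 d=5 new=(9,17) → add node 4 parent=2 cost=17
5. q=(12,1) nearest=1 d=6 new=(12,1) → add node 5 parent=1 cost=12
6. q=(4,4) nearest=0 d=3 new=(4,4) → add node 6 parent=0 cost=3; rewire 5→6 (11<12)
7. q=(14,28) nearest=4 d=11 new=(14,23) → add node 7 parent=4 cost=23
8. q=(20,1) nearest=5 d=8 new=(18,1) → add node 8 parent=5 cost=17
9. q=(16,34) nearest=7 d=11 new=(16,29) → add node 9 parent=7 cost=29
10. q=(15,22) nearest=7 d=1 new=(15,22) → add node 10 parent=7 cost=24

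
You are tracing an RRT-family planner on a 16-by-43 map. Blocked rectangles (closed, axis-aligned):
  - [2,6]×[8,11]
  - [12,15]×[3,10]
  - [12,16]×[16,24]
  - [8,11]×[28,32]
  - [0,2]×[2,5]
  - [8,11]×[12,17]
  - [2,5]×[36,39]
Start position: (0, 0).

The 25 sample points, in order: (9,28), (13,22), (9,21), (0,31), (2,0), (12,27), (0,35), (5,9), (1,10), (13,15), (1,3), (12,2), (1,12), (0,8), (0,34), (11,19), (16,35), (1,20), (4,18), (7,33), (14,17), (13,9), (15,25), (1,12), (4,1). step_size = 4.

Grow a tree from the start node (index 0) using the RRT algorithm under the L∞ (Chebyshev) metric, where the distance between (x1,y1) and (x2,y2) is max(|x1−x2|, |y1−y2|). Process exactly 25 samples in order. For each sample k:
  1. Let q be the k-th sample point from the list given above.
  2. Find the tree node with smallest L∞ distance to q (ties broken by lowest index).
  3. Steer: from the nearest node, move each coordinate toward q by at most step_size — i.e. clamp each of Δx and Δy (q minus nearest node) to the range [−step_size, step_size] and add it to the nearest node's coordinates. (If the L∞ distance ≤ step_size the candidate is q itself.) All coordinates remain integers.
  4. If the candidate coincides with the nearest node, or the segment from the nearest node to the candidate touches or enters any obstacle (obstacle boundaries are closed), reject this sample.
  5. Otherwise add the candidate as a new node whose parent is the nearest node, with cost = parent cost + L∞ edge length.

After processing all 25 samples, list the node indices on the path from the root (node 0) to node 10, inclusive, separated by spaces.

Path: 0 1 2 3 4 5 6 7 9 10

1. q=(9,28) nearest=0 d=28 new=(4,4) → blocked by [0,2]×[2,5], reject
2. q=(13,22) nearest=0 d=22 new=(4,4) → blocked by [0,2]×[2,5], reject
3. q=(9,21) nearest=0 d=21 new=(4,4) → blocked by [0,2]×[2,5], reject
4. q=(0,31) nearest=0 d=31 new=(0,4) → blocked by [0,2]×[2,5], reject
5. q=(2,0) nearest=0 d=2 new=(2,0) → add node 1 parent=0 cost=2
6. q=(12,27) nearest=0 d=27 new=(4,4) → blocked by [0,2]×[2,5], reject
7. q=(0,35) nearest=0 d=35 new=(0,4) → blocked by [0,2]×[2,5], reject
8. q=(5,9) nearest=0 d=9 new=(4,4) → blocked by [0,2]×[2,5], reject
9. q=(1,10) nearest=0 d=10 new=(1,4) → blocked by [0,2]×[2,5], reject
10. q=(13,15) nearest=0 d=15 new=(4,4) → blocked by [0,2]×[2,5], reject
11. q=(1,3) nearest=0 d=3 new=(1,3) → blocked by [0,2]×[2,5], reject
12. q=(12,2) nearest=1 d=10 new=(6,2) → add node 2 parent=1 cost=6
13. q=(1,12) nearest=2 d=10 new=(2,6) → add node 3 parent=2 cost=10
14. q=(0,8) nearest=3 d=2 new=(0,8) → add node 4 parent=3 cost=12
15. q=(0,34) nearest=4 d=26 new=(0,12) → add node 5 parent=4 cost=16
16. q=(11,19) nearest=4 d=11 new=(4,12) → blocked by [2,6]×[8,11], reject
17. q=(16,35) nearest=5 d=23 new=(4,16) → add node 6 parent=5 cost=20
18. q=(1,20) nearest=6 d=4 new=(1,20) → add node 7 parent=6 cost=24
19. q=(4,18) nearest=6 d=2 new=(4,18) → add node 8 parent=6 cost=22
20. q=(7,33) nearest=7 d=13 new=(5,24) → add node 9 parent=7 cost=28
21. q=(14,17) nearest=9 d=9 new=(9,20) → add node 10 parent=9 cost=32
22. q=(13,9) nearest=2 d=7 new=(10,6) → add node 11 parent=2 cost=10
23. q=(15,25) nearest=10 d=6 new=(13,24) → blocked by [12,16]×[16,24], reject
24. q=(1,12) nearest=5 d=1 new=(1,12) → add node 12 parent=5 cost=17
25. q=(4,1) nearest=1 d=2 new=(4,1) → add node 13 parent=1 cost=4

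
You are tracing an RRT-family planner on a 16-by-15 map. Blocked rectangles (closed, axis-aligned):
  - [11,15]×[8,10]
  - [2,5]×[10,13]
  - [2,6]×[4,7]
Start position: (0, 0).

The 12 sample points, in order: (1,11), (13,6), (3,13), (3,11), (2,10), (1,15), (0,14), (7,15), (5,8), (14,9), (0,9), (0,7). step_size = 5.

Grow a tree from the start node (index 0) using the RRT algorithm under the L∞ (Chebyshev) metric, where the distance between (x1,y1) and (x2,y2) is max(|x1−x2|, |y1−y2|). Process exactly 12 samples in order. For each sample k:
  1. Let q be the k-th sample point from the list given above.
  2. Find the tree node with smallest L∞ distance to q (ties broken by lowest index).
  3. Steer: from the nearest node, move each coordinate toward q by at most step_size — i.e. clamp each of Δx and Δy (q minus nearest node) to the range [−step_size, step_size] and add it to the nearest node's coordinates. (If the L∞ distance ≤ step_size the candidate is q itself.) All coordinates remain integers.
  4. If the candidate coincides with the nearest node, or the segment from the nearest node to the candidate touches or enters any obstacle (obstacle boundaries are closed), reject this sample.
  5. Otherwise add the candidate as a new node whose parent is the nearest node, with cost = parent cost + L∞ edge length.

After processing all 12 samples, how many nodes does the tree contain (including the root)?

Node count: 6

1. q=(1,11) nearest=0 d=11 new=(1,5) → add node 1 parent=0 cost=5
2. q=(13,6) nearest=1 d=12 new=(6,6) → blocked by [2,6]×[4,7], reject
3. q=(3,13) nearest=1 d=8 new=(3,10) → blocked by [2,5]×[10,13], reject
4. q=(3,11) nearest=1 d=6 new=(3,10) → blocked by [2,5]×[10,13], reject
5. q=(2,10) nearest=1 d=5 new=(2,10) → blocked by [2,5]×[10,13], reject
6. q=(1,15) nearest=1 d=10 new=(1,10) → add node 2 parent=1 cost=10
7. q=(0,14) nearest=2 d=4 new=(0,14) → add node 3 parent=2 cost=14
8. q=(7,15) nearest=2 d=6 new=(6,15) → blocked by [2,5]×[10,13], reject
9. q=(5,8) nearest=1 d=4 new=(5,8) → blocked by [2,6]×[4,7], reject
10. q=(14,9) nearest=1 d=13 new=(6,9) → blocked by [2,6]×[4,7], reject
11. q=(0,9) nearest=2 d=1 new=(0,9) → add node 4 parent=2 cost=11
12. q=(0,7) nearest=1 d=2 new=(0,7) → add node 5 parent=1 cost=7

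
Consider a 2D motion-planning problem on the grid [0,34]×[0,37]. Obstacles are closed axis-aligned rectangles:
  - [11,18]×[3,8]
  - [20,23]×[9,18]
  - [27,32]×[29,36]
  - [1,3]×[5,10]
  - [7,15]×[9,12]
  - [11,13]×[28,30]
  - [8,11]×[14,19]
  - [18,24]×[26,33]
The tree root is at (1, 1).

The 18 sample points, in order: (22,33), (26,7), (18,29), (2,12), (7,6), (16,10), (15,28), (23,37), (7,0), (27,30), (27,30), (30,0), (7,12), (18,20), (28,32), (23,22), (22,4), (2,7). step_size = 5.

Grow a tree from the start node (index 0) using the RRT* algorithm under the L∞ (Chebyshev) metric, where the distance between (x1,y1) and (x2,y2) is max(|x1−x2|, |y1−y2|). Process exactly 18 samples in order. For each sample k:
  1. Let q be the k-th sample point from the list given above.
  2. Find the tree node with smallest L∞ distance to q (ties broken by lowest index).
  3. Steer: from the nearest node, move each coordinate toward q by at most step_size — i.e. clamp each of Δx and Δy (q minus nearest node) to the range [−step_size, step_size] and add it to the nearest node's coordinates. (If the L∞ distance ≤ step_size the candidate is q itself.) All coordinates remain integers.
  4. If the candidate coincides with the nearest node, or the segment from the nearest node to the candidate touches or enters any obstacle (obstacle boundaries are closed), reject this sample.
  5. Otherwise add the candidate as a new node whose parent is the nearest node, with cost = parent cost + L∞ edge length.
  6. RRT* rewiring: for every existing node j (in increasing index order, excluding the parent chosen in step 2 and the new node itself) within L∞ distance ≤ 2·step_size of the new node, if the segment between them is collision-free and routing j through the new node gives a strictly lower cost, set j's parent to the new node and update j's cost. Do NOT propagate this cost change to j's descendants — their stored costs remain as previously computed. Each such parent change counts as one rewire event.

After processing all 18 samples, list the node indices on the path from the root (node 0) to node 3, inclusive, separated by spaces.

Path: 0 3

1. q=(22,33) nearest=0 d=32 new=(6,6) → add node 1 parent=0 cost=5
2. q=(26,7) nearest=1 d=20 new=(11,7) → blocked by [11,18]×[3,8], reject
3. q=(18,29) nearest=1 d=23 new=(11,11) → blocked by [7,15]×[9,12], reject
4. q=(2,12) nearest=1 d=6 new=(2,11) → blocked by [1,3]×[5,10], reject
5. q=(7,6) nearest=1 d=1 new=(7,6) → add node 2 parent=1 cost=6
6. q=(16,10) nearest=2 d=9 new=(12,10) → blocked by [7,15]×[9,12], reject
7. q=(15,28) nearest=1 d=22 new=(11,11) → blocked by [7,15]×[9,12], reject
8. q=(23,37) nearest=1 d=31 new=(11,11) → blocked by [7,15]×[9,12], reject
9. q=(7,0) nearest=0 d=6 new=(6,0) → add node 3 parent=0 cost=5
10. q=(27,30) nearest=1 d=24 new=(11,11) → blocked by [7,15]×[9,12], reject
11. q=(27,30) nearest=1 d=24 new=(11,11) → blocked by [7,15]×[9,12], reject
12. q=(30,0) nearest=2 d=23 new=(12,1) → add node 4 parent=2 cost=11
13. q=(7,12) nearest=1 d=6 new=(7,11) → blocked by [7,15]×[9,12], reject
14. q=(18,20) nearest=1 d=14 new=(11,11) → blocked by [7,15]×[9,12], reject
15. q=(28,32) nearest=1 d=26 new=(11,11) → blocked by [7,15]×[9,12], reject
16. q=(23,22) nearest=2 d=16 new=(12,11) → blocked by [7,15]×[9,12], reject
17. q=(22,4) nearest=4 d=10 new=(17,4) → blocked by [11,18]×[3,8], reject
18. q=(2,7) nearest=1 d=4 new=(2,7) → blocked by [1,3]×[5,10], reject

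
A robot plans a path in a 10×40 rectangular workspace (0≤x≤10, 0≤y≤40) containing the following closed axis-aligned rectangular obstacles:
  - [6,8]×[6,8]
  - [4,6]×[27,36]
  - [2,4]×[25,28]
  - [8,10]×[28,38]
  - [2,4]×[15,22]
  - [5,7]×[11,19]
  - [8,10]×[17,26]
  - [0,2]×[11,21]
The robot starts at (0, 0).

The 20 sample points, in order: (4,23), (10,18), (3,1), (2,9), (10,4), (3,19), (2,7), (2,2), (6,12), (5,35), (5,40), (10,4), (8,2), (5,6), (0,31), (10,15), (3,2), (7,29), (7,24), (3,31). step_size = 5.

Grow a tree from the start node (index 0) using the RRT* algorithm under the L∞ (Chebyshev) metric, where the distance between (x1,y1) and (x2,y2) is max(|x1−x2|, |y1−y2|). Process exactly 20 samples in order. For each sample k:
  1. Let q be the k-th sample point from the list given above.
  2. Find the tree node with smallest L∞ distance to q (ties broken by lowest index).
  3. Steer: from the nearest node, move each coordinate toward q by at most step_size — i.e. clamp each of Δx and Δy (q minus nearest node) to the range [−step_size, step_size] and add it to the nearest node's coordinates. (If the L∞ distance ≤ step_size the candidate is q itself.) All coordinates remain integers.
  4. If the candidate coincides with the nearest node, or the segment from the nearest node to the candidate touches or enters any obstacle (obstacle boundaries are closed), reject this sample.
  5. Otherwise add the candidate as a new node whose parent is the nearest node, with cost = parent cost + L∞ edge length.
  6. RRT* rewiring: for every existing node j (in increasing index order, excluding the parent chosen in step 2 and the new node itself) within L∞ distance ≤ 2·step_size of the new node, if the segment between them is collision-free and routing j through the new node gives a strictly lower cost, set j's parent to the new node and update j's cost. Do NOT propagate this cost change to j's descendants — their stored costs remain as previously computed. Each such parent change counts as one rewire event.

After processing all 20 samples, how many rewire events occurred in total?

1. q=(4,23) nearest=0 d=23 new=(4,5) → add node 1 parent=0 cost=5
2. q=(10,18) nearest=1 d=13 new=(9,10) → blocked by [6,8]×[6,8], reject
3. q=(3,1) nearest=0 d=3 new=(3,1) → add node 2 parent=0 cost=3
4. q=(2,9) nearest=1 d=4 new=(2,9) → add node 3 parent=1 cost=9
5. q=(10,4) nearest=1 d=6 new=(9,4) → add node 4 parent=1 cost=10
6. q=(3,19) nearest=3 d=10 new=(3,14) → add node 5 parent=3 cost=14
7. q=(2,7) nearest=1 d=2 new=(2,7) → add node 6 parent=1 cost=7
8. q=(2,2) nearest=2 d=1 new=(2,2) → add node 7 parent=2 cost=4
9. q=(6,12) nearest=5 d=3 new=(6,12) → blocked by [5,7]×[11,19], reject
10. q=(5,35) nearest=5 d=21 new=(5,19) → blocked by [2,4]×[15,22], reject
11. q=(5,40) nearest=5 d=26 new=(5,19) → blocked by [2,4]×[15,22], reject
12. q=(10,4) nearest=4 d=1 new=(10,4) → add node 8 parent=4 cost=11
13. q=(8,2) nearest=4 d=2 new=(8,2) → add node 9 parent=4 cost=12
14. q=(5,6) nearest=1 d=1 new=(5,6) → add node 10 parent=1 cost=6; rewire 9→10 (10<12)
15. q=(0,31) nearest=5 d=17 new=(0,19) → blocked by [2,4]×[15,22], reject
16. q=(10,15) nearest=5 d=7 new=(8,15) → blocked by [5,7]×[11,19], reject
17. q=(3,2) nearest=2 d=1 new=(3,2) → add node 11 parent=2 cost=4; rewire 9→11 (9<10)
18. q=(7,29) nearest=5 d=15 new=(7,19) → blocked by [2,4]×[15,22], reject
19. q=(7,24) nearest=5 d=10 new=(7,19) → blocked by [2,4]×[15,22], reject
20. q=(3,31) nearest=5 d=17 new=(3,19) → blocked by [2,4]×[15,22], reject

Rewire events: 2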